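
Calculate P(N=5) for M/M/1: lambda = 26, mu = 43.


rho = 26/43; P(n) = (1-rho)*rho^n = (1-26/43)*(26/43)^5 = 0.032

0.032


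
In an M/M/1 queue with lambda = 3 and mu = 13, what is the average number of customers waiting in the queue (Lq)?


rho = 3/13; Lq = rho^2/(1-rho) = 0.07

0.07


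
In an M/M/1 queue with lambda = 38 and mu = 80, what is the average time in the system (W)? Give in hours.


W = 1/(mu - lambda) = 1/(80 - 38) = 0.0238 hours

0.0238 hours


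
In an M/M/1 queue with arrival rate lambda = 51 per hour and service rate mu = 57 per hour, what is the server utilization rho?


rho = lambda/mu = 51/57 = 0.8947

0.8947


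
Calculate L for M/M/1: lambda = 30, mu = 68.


rho = 30/68; L = rho/(1-rho) = 0.79

0.79


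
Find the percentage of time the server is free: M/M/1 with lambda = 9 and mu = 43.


Idle fraction = (1 - rho) * 100 = (1 - 9/43) * 100 = 79.1%

79.1%


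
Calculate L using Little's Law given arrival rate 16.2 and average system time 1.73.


L = lambda * W = 16.2 * 1.73 = 28.03

28.03


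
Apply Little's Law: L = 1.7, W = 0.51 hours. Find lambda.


lambda = L / W = 1.7 / 0.51 = 3.33 per hour

3.33 per hour


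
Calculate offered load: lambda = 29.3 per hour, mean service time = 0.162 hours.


Offered load a = lambda * E[S] = 29.3 * 0.162 = 4.75 Erlangs

4.75 Erlangs


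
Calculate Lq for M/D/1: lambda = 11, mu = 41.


M/D/1: Lq = rho^2 / (2*(1-rho)) where rho = 11/41; Lq = 0.05

0.05


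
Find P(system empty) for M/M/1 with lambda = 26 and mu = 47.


P0 = 1 - rho = 1 - 26/47 = 0.4468

0.4468


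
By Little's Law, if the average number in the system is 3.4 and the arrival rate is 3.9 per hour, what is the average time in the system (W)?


W = L / lambda = 3.4 / 3.9 = 0.8718 hours

0.8718 hours


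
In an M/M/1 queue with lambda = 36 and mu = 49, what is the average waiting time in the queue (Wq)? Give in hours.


rho = 36/49; Wq = rho/(mu - lambda) = 0.0565 hours

0.0565 hours


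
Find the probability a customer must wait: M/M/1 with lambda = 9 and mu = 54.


P(wait) = rho = lambda/mu = 9/54 = 0.1667

0.1667


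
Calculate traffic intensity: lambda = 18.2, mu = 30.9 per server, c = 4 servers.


rho = lambda / (c * mu) = 18.2 / (4 * 30.9) = 0.1472

0.1472


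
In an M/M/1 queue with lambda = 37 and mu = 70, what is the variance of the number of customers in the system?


rho = 37/70; Var(N) = rho/(1-rho)^2 = 2.38

2.38


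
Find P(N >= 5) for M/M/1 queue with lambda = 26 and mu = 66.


P(N >= 5) = rho^5 = (26/66)^5 = 0.0095

0.0095


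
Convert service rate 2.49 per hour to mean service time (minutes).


Mean service time = 60/mu = 60/2.49 = 24.1 minutes

24.1 minutes


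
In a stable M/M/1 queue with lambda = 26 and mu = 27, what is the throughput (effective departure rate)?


For a stable queue (lambda < mu), throughput = lambda = 26 per hour

26 per hour


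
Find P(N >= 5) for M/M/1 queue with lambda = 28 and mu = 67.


P(N >= 5) = rho^5 = (28/67)^5 = 0.0127

0.0127


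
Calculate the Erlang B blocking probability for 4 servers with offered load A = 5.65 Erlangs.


B(N,A) = (A^N/N!) / sum(A^k/k!, k=0..N) with N=4, A=5.65 = 0.4463

0.4463


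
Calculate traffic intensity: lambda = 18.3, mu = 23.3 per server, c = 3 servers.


rho = lambda / (c * mu) = 18.3 / (3 * 23.3) = 0.2618

0.2618


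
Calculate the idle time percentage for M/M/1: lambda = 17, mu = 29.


Idle fraction = (1 - rho) * 100 = (1 - 17/29) * 100 = 41.4%

41.4%


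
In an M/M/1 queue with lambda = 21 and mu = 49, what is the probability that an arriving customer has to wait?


P(wait) = rho = lambda/mu = 21/49 = 0.4286

0.4286


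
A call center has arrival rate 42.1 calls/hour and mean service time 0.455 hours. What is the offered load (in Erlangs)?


Offered load a = lambda * E[S] = 42.1 * 0.455 = 19.16 Erlangs

19.16 Erlangs


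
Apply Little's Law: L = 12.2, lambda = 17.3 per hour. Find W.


W = L / lambda = 12.2 / 17.3 = 0.7052 hours

0.7052 hours


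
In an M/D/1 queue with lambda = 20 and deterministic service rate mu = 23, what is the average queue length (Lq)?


M/D/1: Lq = rho^2 / (2*(1-rho)) where rho = 20/23; Lq = 2.9

2.9


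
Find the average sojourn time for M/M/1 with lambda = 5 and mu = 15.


W = 1/(mu - lambda) = 1/(15 - 5) = 0.1 hours

0.1 hours


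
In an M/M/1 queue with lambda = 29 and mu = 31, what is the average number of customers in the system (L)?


rho = 29/31; L = rho/(1-rho) = 14.5

14.5


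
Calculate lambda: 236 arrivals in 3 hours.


lambda = total arrivals / time = 236 / 3 = 78.67 per hour

78.67 per hour


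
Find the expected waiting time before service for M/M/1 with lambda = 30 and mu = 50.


rho = 30/50; Wq = rho/(mu - lambda) = 0.03 hours

0.03 hours


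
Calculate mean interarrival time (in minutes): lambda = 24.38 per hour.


Mean interarrival time = 60/lambda = 60/24.38 = 2.46 minutes

2.46 minutes


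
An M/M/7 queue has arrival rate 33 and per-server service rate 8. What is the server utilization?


rho = lambda/(c*mu) = 33/(7*8) = 0.5893

0.5893


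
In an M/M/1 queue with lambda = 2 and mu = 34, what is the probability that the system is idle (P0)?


P0 = 1 - rho = 1 - 2/34 = 0.9412

0.9412


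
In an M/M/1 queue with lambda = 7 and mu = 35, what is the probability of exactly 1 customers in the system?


rho = 7/35; P(n) = (1-rho)*rho^n = (1-7/35)*(7/35)^1 = 0.16

0.16


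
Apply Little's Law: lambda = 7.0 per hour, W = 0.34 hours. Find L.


L = lambda * W = 7.0 * 0.34 = 2.38

2.38


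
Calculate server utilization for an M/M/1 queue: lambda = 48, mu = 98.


rho = lambda/mu = 48/98 = 0.4898

0.4898


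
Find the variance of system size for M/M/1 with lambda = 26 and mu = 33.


rho = 26/33; Var(N) = rho/(1-rho)^2 = 17.51

17.51


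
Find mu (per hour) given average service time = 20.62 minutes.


mu = 60 / avg_service_time = 60 / 20.62 = 2.91 per hour

2.91 per hour


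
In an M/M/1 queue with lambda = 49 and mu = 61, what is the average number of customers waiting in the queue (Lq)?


rho = 49/61; Lq = rho^2/(1-rho) = 3.28

3.28


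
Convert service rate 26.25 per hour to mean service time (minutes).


Mean service time = 60/mu = 60/26.25 = 2.29 minutes

2.29 minutes


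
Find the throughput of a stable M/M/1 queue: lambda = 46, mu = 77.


For a stable queue (lambda < mu), throughput = lambda = 46 per hour

46 per hour


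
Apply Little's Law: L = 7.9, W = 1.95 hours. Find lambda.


lambda = L / W = 7.9 / 1.95 = 4.05 per hour

4.05 per hour


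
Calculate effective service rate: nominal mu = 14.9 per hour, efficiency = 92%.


Effective rate = mu * efficiency = 14.9 * 0.92 = 13.71 per hour

13.71 per hour


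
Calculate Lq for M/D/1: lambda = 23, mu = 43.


M/D/1: Lq = rho^2 / (2*(1-rho)) where rho = 23/43; Lq = 0.31

0.31


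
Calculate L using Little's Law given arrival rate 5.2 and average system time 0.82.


L = lambda * W = 5.2 * 0.82 = 4.26

4.26


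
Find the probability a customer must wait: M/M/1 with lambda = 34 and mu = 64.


P(wait) = rho = lambda/mu = 34/64 = 0.5313

0.5313


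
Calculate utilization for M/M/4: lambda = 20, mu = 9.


rho = lambda/(c*mu) = 20/(4*9) = 0.5556

0.5556


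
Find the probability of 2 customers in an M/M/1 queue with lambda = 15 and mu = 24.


rho = 15/24; P(n) = (1-rho)*rho^n = (1-15/24)*(15/24)^2 = 0.1465

0.1465


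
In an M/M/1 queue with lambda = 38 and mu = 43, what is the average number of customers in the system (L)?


rho = 38/43; L = rho/(1-rho) = 7.6

7.6


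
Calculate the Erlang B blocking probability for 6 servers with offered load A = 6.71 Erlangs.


B(N,A) = (A^N/N!) / sum(A^k/k!, k=0..N) with N=6, A=6.71 = 0.3129

0.3129


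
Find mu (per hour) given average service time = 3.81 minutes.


mu = 60 / avg_service_time = 60 / 3.81 = 15.75 per hour

15.75 per hour


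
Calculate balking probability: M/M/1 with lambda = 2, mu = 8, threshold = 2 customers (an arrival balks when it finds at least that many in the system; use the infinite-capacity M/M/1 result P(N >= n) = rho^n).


P(N >= 2) = rho^2 = (2/8)^2 = 0.0625

0.0625


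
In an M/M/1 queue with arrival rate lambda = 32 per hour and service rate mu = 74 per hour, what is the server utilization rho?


rho = lambda/mu = 32/74 = 0.4324

0.4324


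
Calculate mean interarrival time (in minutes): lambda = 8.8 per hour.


Mean interarrival time = 60/lambda = 60/8.8 = 6.82 minutes

6.82 minutes


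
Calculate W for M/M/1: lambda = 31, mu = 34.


W = 1/(mu - lambda) = 1/(34 - 31) = 0.3333 hours

0.3333 hours


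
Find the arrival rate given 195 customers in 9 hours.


lambda = total arrivals / time = 195 / 9 = 21.67 per hour

21.67 per hour


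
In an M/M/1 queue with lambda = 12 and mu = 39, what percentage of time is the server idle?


Idle fraction = (1 - rho) * 100 = (1 - 12/39) * 100 = 69.2%

69.2%


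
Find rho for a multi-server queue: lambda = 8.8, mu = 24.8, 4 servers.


rho = lambda / (c * mu) = 8.8 / (4 * 24.8) = 0.0887

0.0887


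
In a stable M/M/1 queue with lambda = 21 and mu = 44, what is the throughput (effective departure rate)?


For a stable queue (lambda < mu), throughput = lambda = 21 per hour

21 per hour


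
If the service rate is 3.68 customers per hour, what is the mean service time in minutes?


Mean service time = 60/mu = 60/3.68 = 16.3 minutes

16.3 minutes


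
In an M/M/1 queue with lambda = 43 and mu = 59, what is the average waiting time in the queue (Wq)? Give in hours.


rho = 43/59; Wq = rho/(mu - lambda) = 0.0456 hours

0.0456 hours


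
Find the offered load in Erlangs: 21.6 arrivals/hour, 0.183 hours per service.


Offered load a = lambda * E[S] = 21.6 * 0.183 = 3.95 Erlangs

3.95 Erlangs


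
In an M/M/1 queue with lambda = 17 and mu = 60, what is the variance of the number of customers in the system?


rho = 17/60; Var(N) = rho/(1-rho)^2 = 0.55

0.55


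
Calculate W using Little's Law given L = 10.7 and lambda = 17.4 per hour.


W = L / lambda = 10.7 / 17.4 = 0.6149 hours

0.6149 hours


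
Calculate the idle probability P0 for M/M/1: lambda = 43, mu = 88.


P0 = 1 - rho = 1 - 43/88 = 0.5114

0.5114


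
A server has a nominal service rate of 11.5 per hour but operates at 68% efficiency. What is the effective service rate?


Effective rate = mu * efficiency = 11.5 * 0.68 = 7.82 per hour

7.82 per hour


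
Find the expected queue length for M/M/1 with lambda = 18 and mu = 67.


rho = 18/67; Lq = rho^2/(1-rho) = 0.1

0.1


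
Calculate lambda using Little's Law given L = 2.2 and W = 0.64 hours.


lambda = L / W = 2.2 / 0.64 = 3.44 per hour

3.44 per hour


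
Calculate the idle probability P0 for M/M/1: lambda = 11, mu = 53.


P0 = 1 - rho = 1 - 11/53 = 0.7925

0.7925


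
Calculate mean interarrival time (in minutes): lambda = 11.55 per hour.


Mean interarrival time = 60/lambda = 60/11.55 = 5.19 minutes

5.19 minutes


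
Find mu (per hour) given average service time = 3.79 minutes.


mu = 60 / avg_service_time = 60 / 3.79 = 15.83 per hour

15.83 per hour


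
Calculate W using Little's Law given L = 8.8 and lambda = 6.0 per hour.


W = L / lambda = 8.8 / 6.0 = 1.4667 hours

1.4667 hours


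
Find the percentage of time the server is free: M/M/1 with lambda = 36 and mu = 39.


Idle fraction = (1 - rho) * 100 = (1 - 36/39) * 100 = 7.7%

7.7%


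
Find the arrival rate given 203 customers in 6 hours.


lambda = total arrivals / time = 203 / 6 = 33.83 per hour

33.83 per hour


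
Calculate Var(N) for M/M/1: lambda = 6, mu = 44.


rho = 6/44; Var(N) = rho/(1-rho)^2 = 0.18

0.18


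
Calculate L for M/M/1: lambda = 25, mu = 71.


rho = 25/71; L = rho/(1-rho) = 0.54

0.54


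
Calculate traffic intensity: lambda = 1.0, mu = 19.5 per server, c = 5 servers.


rho = lambda / (c * mu) = 1.0 / (5 * 19.5) = 0.0103

0.0103


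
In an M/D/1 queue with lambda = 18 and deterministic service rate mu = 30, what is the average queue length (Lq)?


M/D/1: Lq = rho^2 / (2*(1-rho)) where rho = 18/30; Lq = 0.45

0.45


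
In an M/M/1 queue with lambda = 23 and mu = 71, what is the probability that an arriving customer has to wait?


P(wait) = rho = lambda/mu = 23/71 = 0.3239

0.3239


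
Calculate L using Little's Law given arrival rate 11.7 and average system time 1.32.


L = lambda * W = 11.7 * 1.32 = 15.44

15.44


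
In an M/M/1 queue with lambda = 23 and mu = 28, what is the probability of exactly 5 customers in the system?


rho = 23/28; P(n) = (1-rho)*rho^n = (1-23/28)*(23/28)^5 = 0.0668

0.0668


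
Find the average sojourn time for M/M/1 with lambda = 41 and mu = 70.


W = 1/(mu - lambda) = 1/(70 - 41) = 0.0345 hours

0.0345 hours


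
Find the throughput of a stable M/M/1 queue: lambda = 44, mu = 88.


For a stable queue (lambda < mu), throughput = lambda = 44 per hour

44 per hour


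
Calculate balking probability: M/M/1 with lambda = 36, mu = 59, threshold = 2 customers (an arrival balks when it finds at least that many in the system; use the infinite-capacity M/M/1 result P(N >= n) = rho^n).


P(N >= 2) = rho^2 = (36/59)^2 = 0.3723

0.3723


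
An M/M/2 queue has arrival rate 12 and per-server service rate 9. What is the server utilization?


rho = lambda/(c*mu) = 12/(2*9) = 0.6667

0.6667


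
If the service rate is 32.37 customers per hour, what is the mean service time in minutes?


Mean service time = 60/mu = 60/32.37 = 1.85 minutes

1.85 minutes


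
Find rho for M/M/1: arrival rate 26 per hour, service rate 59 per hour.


rho = lambda/mu = 26/59 = 0.4407

0.4407


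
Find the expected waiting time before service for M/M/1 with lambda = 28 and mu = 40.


rho = 28/40; Wq = rho/(mu - lambda) = 0.0583 hours

0.0583 hours


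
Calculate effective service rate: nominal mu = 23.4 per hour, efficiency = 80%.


Effective rate = mu * efficiency = 23.4 * 0.8 = 18.72 per hour

18.72 per hour


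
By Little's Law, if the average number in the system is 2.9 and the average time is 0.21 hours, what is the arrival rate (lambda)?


lambda = L / W = 2.9 / 0.21 = 13.81 per hour

13.81 per hour


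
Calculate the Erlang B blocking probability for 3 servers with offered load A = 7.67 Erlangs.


B(N,A) = (A^N/N!) / sum(A^k/k!, k=0..N) with N=3, A=7.67 = 0.6638

0.6638


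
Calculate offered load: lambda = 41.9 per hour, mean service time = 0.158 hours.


Offered load a = lambda * E[S] = 41.9 * 0.158 = 6.62 Erlangs

6.62 Erlangs


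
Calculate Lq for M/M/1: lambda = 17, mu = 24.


rho = 17/24; Lq = rho^2/(1-rho) = 1.72

1.72


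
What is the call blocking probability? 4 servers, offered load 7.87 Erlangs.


B(N,A) = (A^N/N!) / sum(A^k/k!, k=0..N) with N=4, A=7.87 = 0.569

0.569


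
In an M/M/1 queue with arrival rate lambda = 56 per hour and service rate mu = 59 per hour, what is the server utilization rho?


rho = lambda/mu = 56/59 = 0.9492

0.9492


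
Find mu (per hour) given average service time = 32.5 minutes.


mu = 60 / avg_service_time = 60 / 32.5 = 1.85 per hour

1.85 per hour


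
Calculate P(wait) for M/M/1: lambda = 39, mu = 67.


P(wait) = rho = lambda/mu = 39/67 = 0.5821

0.5821


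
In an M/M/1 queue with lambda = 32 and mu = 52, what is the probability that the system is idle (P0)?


P0 = 1 - rho = 1 - 32/52 = 0.3846

0.3846


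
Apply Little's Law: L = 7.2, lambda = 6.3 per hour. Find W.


W = L / lambda = 7.2 / 6.3 = 1.1429 hours

1.1429 hours


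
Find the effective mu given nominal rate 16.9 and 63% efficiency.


Effective rate = mu * efficiency = 16.9 * 0.63 = 10.65 per hour

10.65 per hour


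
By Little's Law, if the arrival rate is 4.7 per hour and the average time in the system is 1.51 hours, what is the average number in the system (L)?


L = lambda * W = 4.7 * 1.51 = 7.1

7.1


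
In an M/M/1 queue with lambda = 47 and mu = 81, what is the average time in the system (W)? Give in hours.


W = 1/(mu - lambda) = 1/(81 - 47) = 0.0294 hours

0.0294 hours


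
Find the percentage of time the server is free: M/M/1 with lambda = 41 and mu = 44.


Idle fraction = (1 - rho) * 100 = (1 - 41/44) * 100 = 6.8%

6.8%


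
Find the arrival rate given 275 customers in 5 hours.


lambda = total arrivals / time = 275 / 5 = 55.0 per hour

55.0 per hour


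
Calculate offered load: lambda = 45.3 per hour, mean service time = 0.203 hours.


Offered load a = lambda * E[S] = 45.3 * 0.203 = 9.2 Erlangs

9.2 Erlangs


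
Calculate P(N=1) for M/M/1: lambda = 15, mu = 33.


rho = 15/33; P(n) = (1-rho)*rho^n = (1-15/33)*(15/33)^1 = 0.2479

0.2479


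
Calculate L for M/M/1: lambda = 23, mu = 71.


rho = 23/71; L = rho/(1-rho) = 0.48

0.48


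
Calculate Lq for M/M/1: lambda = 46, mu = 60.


rho = 46/60; Lq = rho^2/(1-rho) = 2.52

2.52


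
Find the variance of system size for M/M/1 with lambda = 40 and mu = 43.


rho = 40/43; Var(N) = rho/(1-rho)^2 = 191.11

191.11


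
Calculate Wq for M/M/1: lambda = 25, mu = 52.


rho = 25/52; Wq = rho/(mu - lambda) = 0.0178 hours

0.0178 hours


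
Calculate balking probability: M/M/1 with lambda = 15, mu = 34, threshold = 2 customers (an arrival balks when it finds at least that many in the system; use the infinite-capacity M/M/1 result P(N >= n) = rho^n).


P(N >= 2) = rho^2 = (15/34)^2 = 0.1946

0.1946


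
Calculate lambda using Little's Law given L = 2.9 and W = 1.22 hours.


lambda = L / W = 2.9 / 1.22 = 2.38 per hour

2.38 per hour


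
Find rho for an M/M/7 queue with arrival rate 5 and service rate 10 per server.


rho = lambda/(c*mu) = 5/(7*10) = 0.0714

0.0714


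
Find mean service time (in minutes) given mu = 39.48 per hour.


Mean service time = 60/mu = 60/39.48 = 1.52 minutes

1.52 minutes


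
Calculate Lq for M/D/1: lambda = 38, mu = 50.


M/D/1: Lq = rho^2 / (2*(1-rho)) where rho = 38/50; Lq = 1.2

1.2


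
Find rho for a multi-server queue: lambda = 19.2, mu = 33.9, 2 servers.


rho = lambda / (c * mu) = 19.2 / (2 * 33.9) = 0.2832

0.2832


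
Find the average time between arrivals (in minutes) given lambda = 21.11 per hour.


Mean interarrival time = 60/lambda = 60/21.11 = 2.84 minutes

2.84 minutes


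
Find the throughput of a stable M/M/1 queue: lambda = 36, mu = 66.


For a stable queue (lambda < mu), throughput = lambda = 36 per hour

36 per hour


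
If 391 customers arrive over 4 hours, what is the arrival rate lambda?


lambda = total arrivals / time = 391 / 4 = 97.75 per hour

97.75 per hour


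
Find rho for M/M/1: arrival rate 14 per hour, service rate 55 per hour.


rho = lambda/mu = 14/55 = 0.2545

0.2545


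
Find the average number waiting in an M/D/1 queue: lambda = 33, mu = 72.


M/D/1: Lq = rho^2 / (2*(1-rho)) where rho = 33/72; Lq = 0.19

0.19


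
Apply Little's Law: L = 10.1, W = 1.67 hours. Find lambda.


lambda = L / W = 10.1 / 1.67 = 6.05 per hour

6.05 per hour


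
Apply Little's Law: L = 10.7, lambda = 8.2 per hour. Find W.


W = L / lambda = 10.7 / 8.2 = 1.3049 hours

1.3049 hours


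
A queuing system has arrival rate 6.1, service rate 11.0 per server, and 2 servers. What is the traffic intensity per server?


rho = lambda / (c * mu) = 6.1 / (2 * 11.0) = 0.2773

0.2773


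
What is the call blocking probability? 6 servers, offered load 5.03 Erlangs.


B(N,A) = (A^N/N!) / sum(A^k/k!, k=0..N) with N=6, A=5.03 = 0.1941

0.1941


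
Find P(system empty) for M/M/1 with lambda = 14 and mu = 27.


P0 = 1 - rho = 1 - 14/27 = 0.4815

0.4815


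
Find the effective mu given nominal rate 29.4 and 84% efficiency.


Effective rate = mu * efficiency = 29.4 * 0.84 = 24.7 per hour

24.7 per hour


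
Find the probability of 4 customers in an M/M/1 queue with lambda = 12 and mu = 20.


rho = 12/20; P(n) = (1-rho)*rho^n = (1-12/20)*(12/20)^4 = 0.0518

0.0518


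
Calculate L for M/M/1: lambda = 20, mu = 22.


rho = 20/22; L = rho/(1-rho) = 10.0

10.0


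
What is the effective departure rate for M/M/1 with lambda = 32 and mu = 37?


For a stable queue (lambda < mu), throughput = lambda = 32 per hour

32 per hour


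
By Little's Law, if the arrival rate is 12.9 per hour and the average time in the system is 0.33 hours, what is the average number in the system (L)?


L = lambda * W = 12.9 * 0.33 = 4.26

4.26


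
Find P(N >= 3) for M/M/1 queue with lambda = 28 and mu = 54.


P(N >= 3) = rho^3 = (28/54)^3 = 0.1394

0.1394


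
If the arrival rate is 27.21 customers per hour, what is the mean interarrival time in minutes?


Mean interarrival time = 60/lambda = 60/27.21 = 2.21 minutes

2.21 minutes


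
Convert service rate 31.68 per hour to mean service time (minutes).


Mean service time = 60/mu = 60/31.68 = 1.89 minutes

1.89 minutes


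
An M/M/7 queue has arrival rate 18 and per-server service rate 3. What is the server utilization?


rho = lambda/(c*mu) = 18/(7*3) = 0.8571

0.8571


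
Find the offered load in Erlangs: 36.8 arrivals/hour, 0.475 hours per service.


Offered load a = lambda * E[S] = 36.8 * 0.475 = 17.48 Erlangs

17.48 Erlangs


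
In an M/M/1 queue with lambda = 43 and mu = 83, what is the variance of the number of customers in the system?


rho = 43/83; Var(N) = rho/(1-rho)^2 = 2.23

2.23


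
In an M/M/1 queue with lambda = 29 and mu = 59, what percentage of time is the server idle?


Idle fraction = (1 - rho) * 100 = (1 - 29/59) * 100 = 50.8%

50.8%


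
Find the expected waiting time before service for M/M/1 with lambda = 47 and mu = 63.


rho = 47/63; Wq = rho/(mu - lambda) = 0.0466 hours

0.0466 hours


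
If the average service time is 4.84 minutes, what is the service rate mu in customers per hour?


mu = 60 / avg_service_time = 60 / 4.84 = 12.4 per hour

12.4 per hour


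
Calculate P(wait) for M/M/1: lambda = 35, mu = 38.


P(wait) = rho = lambda/mu = 35/38 = 0.9211

0.9211


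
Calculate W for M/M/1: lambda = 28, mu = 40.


W = 1/(mu - lambda) = 1/(40 - 28) = 0.0833 hours

0.0833 hours


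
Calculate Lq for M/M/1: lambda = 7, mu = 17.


rho = 7/17; Lq = rho^2/(1-rho) = 0.29

0.29


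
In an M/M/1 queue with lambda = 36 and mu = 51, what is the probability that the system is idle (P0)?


P0 = 1 - rho = 1 - 36/51 = 0.2941

0.2941


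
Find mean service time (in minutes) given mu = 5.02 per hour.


Mean service time = 60/mu = 60/5.02 = 11.95 minutes

11.95 minutes


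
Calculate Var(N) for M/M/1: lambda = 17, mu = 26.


rho = 17/26; Var(N) = rho/(1-rho)^2 = 5.46

5.46


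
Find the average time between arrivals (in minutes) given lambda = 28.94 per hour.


Mean interarrival time = 60/lambda = 60/28.94 = 2.07 minutes

2.07 minutes


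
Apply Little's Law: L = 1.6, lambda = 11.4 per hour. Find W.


W = L / lambda = 1.6 / 11.4 = 0.1404 hours

0.1404 hours


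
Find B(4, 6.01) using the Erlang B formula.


B(N,A) = (A^N/N!) / sum(A^k/k!, k=0..N) with N=4, A=6.01 = 0.4702

0.4702


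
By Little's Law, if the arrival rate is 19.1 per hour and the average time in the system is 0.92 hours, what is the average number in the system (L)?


L = lambda * W = 19.1 * 0.92 = 17.57

17.57


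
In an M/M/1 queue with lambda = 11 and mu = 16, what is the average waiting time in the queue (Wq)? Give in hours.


rho = 11/16; Wq = rho/(mu - lambda) = 0.1375 hours

0.1375 hours


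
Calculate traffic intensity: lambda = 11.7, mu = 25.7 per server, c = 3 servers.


rho = lambda / (c * mu) = 11.7 / (3 * 25.7) = 0.1518

0.1518


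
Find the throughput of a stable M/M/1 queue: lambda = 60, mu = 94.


For a stable queue (lambda < mu), throughput = lambda = 60 per hour

60 per hour


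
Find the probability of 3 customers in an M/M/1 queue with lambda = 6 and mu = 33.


rho = 6/33; P(n) = (1-rho)*rho^n = (1-6/33)*(6/33)^3 = 0.0049

0.0049


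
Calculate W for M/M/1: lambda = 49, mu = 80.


W = 1/(mu - lambda) = 1/(80 - 49) = 0.0323 hours

0.0323 hours


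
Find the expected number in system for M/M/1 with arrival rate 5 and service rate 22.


rho = 5/22; L = rho/(1-rho) = 0.29

0.29


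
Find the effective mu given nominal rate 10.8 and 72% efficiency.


Effective rate = mu * efficiency = 10.8 * 0.72 = 7.78 per hour

7.78 per hour


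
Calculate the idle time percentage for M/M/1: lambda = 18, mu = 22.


Idle fraction = (1 - rho) * 100 = (1 - 18/22) * 100 = 18.2%

18.2%


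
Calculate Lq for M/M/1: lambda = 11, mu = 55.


rho = 11/55; Lq = rho^2/(1-rho) = 0.05

0.05


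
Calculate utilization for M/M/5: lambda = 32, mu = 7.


rho = lambda/(c*mu) = 32/(5*7) = 0.9143

0.9143


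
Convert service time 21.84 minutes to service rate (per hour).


mu = 60 / avg_service_time = 60 / 21.84 = 2.75 per hour

2.75 per hour


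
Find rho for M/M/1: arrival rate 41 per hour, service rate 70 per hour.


rho = lambda/mu = 41/70 = 0.5857

0.5857


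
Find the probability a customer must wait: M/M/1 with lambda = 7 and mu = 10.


P(wait) = rho = lambda/mu = 7/10 = 0.7

0.7


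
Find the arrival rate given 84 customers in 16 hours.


lambda = total arrivals / time = 84 / 16 = 5.25 per hour

5.25 per hour


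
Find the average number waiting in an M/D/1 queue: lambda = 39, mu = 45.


M/D/1: Lq = rho^2 / (2*(1-rho)) where rho = 39/45; Lq = 2.82

2.82


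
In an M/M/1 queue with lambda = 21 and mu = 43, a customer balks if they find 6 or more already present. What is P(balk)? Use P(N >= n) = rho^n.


P(N >= 6) = rho^6 = (21/43)^6 = 0.0136

0.0136


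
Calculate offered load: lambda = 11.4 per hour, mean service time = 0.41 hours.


Offered load a = lambda * E[S] = 11.4 * 0.41 = 4.67 Erlangs

4.67 Erlangs


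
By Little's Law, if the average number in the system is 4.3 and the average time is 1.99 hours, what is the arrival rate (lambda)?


lambda = L / W = 4.3 / 1.99 = 2.16 per hour

2.16 per hour


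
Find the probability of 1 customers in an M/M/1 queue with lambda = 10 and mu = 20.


rho = 10/20; P(n) = (1-rho)*rho^n = (1-10/20)*(10/20)^1 = 0.25

0.25


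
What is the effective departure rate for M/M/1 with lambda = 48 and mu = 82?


For a stable queue (lambda < mu), throughput = lambda = 48 per hour

48 per hour


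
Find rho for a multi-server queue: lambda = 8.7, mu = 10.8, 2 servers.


rho = lambda / (c * mu) = 8.7 / (2 * 10.8) = 0.4028

0.4028


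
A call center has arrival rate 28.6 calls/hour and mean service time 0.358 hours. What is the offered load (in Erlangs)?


Offered load a = lambda * E[S] = 28.6 * 0.358 = 10.24 Erlangs

10.24 Erlangs


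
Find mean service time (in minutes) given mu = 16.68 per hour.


Mean service time = 60/mu = 60/16.68 = 3.6 minutes

3.6 minutes


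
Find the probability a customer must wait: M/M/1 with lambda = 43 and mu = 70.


P(wait) = rho = lambda/mu = 43/70 = 0.6143

0.6143


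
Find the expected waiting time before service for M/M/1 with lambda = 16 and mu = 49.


rho = 16/49; Wq = rho/(mu - lambda) = 0.0099 hours

0.0099 hours


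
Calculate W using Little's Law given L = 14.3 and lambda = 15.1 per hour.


W = L / lambda = 14.3 / 15.1 = 0.947 hours

0.947 hours


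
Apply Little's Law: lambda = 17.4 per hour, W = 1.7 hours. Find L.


L = lambda * W = 17.4 * 1.7 = 29.58

29.58


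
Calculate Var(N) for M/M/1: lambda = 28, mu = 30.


rho = 28/30; Var(N) = rho/(1-rho)^2 = 210.0

210.0


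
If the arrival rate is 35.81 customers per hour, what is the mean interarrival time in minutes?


Mean interarrival time = 60/lambda = 60/35.81 = 1.68 minutes

1.68 minutes


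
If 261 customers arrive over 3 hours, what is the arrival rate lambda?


lambda = total arrivals / time = 261 / 3 = 87.0 per hour

87.0 per hour


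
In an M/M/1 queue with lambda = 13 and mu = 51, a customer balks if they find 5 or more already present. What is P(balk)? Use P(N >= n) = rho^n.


P(N >= 5) = rho^5 = (13/51)^5 = 0.0011

0.0011


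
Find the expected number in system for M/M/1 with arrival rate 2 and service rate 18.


rho = 2/18; L = rho/(1-rho) = 0.13

0.13


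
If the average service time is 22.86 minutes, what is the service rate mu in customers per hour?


mu = 60 / avg_service_time = 60 / 22.86 = 2.62 per hour

2.62 per hour


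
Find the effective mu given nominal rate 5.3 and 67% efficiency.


Effective rate = mu * efficiency = 5.3 * 0.67 = 3.55 per hour

3.55 per hour


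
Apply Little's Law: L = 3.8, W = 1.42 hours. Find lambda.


lambda = L / W = 3.8 / 1.42 = 2.68 per hour

2.68 per hour


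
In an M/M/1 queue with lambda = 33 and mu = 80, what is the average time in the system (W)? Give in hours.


W = 1/(mu - lambda) = 1/(80 - 33) = 0.0213 hours

0.0213 hours


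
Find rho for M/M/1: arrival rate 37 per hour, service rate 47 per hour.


rho = lambda/mu = 37/47 = 0.7872

0.7872


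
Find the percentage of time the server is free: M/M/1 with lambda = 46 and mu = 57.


Idle fraction = (1 - rho) * 100 = (1 - 46/57) * 100 = 19.3%

19.3%


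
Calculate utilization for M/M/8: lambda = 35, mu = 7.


rho = lambda/(c*mu) = 35/(8*7) = 0.625

0.625


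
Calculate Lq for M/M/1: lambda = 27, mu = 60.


rho = 27/60; Lq = rho^2/(1-rho) = 0.37

0.37


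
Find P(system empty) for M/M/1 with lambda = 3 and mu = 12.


P0 = 1 - rho = 1 - 3/12 = 0.75

0.75


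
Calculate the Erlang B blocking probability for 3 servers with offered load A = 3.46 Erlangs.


B(N,A) = (A^N/N!) / sum(A^k/k!, k=0..N) with N=3, A=3.46 = 0.3979

0.3979


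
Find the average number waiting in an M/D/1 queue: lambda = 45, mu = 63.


M/D/1: Lq = rho^2 / (2*(1-rho)) where rho = 45/63; Lq = 0.89

0.89


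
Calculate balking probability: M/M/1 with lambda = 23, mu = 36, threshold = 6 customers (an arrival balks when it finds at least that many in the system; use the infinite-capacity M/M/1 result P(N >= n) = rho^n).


P(N >= 6) = rho^6 = (23/36)^6 = 0.068

0.068


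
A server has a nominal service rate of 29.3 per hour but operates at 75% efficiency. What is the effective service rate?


Effective rate = mu * efficiency = 29.3 * 0.75 = 21.98 per hour

21.98 per hour


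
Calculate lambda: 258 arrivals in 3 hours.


lambda = total arrivals / time = 258 / 3 = 86.0 per hour

86.0 per hour


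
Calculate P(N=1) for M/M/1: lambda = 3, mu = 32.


rho = 3/32; P(n) = (1-rho)*rho^n = (1-3/32)*(3/32)^1 = 0.085

0.085


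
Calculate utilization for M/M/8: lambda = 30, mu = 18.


rho = lambda/(c*mu) = 30/(8*18) = 0.2083

0.2083


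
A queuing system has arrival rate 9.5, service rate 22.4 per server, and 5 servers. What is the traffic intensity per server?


rho = lambda / (c * mu) = 9.5 / (5 * 22.4) = 0.0848

0.0848


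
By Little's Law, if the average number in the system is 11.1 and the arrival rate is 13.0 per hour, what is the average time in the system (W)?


W = L / lambda = 11.1 / 13.0 = 0.8538 hours

0.8538 hours


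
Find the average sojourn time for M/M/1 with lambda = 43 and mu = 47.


W = 1/(mu - lambda) = 1/(47 - 43) = 0.25 hours

0.25 hours


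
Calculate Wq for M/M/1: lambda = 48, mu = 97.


rho = 48/97; Wq = rho/(mu - lambda) = 0.0101 hours

0.0101 hours


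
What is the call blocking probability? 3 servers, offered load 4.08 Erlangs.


B(N,A) = (A^N/N!) / sum(A^k/k!, k=0..N) with N=3, A=4.08 = 0.4579

0.4579


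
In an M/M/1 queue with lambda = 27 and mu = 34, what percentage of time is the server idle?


Idle fraction = (1 - rho) * 100 = (1 - 27/34) * 100 = 20.6%

20.6%


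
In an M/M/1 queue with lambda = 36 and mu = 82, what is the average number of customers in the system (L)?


rho = 36/82; L = rho/(1-rho) = 0.78

0.78


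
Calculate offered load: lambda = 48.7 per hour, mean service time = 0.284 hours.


Offered load a = lambda * E[S] = 48.7 * 0.284 = 13.83 Erlangs

13.83 Erlangs


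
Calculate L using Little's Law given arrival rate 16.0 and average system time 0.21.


L = lambda * W = 16.0 * 0.21 = 3.36

3.36


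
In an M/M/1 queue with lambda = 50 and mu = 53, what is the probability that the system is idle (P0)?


P0 = 1 - rho = 1 - 50/53 = 0.0566

0.0566


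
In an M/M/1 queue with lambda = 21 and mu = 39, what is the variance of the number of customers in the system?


rho = 21/39; Var(N) = rho/(1-rho)^2 = 2.53

2.53


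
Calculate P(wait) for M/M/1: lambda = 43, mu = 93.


P(wait) = rho = lambda/mu = 43/93 = 0.4624

0.4624


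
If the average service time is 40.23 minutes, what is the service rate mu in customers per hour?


mu = 60 / avg_service_time = 60 / 40.23 = 1.49 per hour

1.49 per hour


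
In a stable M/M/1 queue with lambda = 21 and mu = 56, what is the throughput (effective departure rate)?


For a stable queue (lambda < mu), throughput = lambda = 21 per hour

21 per hour


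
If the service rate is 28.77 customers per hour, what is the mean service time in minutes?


Mean service time = 60/mu = 60/28.77 = 2.09 minutes

2.09 minutes


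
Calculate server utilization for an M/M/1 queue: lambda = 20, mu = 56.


rho = lambda/mu = 20/56 = 0.3571

0.3571


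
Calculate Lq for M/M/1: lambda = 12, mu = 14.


rho = 12/14; Lq = rho^2/(1-rho) = 5.14

5.14


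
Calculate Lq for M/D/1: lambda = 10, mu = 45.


M/D/1: Lq = rho^2 / (2*(1-rho)) where rho = 10/45; Lq = 0.03

0.03


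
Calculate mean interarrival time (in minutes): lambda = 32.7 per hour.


Mean interarrival time = 60/lambda = 60/32.7 = 1.83 minutes

1.83 minutes


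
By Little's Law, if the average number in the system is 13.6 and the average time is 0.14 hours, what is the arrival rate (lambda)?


lambda = L / W = 13.6 / 0.14 = 97.14 per hour

97.14 per hour


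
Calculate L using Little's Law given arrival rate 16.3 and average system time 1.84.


L = lambda * W = 16.3 * 1.84 = 29.99

29.99


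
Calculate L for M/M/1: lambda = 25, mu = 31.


rho = 25/31; L = rho/(1-rho) = 4.17

4.17


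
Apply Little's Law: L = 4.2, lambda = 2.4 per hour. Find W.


W = L / lambda = 4.2 / 2.4 = 1.75 hours

1.75 hours


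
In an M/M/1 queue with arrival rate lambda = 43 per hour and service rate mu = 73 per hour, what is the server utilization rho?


rho = lambda/mu = 43/73 = 0.589

0.589


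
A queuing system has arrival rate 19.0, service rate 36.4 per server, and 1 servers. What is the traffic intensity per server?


rho = lambda / (c * mu) = 19.0 / (1 * 36.4) = 0.522

0.522


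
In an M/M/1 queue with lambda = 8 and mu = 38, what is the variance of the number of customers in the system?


rho = 8/38; Var(N) = rho/(1-rho)^2 = 0.34

0.34


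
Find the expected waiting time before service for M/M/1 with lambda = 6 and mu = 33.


rho = 6/33; Wq = rho/(mu - lambda) = 0.0067 hours

0.0067 hours


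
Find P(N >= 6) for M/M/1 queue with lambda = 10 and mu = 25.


P(N >= 6) = rho^6 = (10/25)^6 = 0.0041

0.0041


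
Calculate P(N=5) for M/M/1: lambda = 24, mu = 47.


rho = 24/47; P(n) = (1-rho)*rho^n = (1-24/47)*(24/47)^5 = 0.017

0.017


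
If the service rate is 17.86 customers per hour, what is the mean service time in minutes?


Mean service time = 60/mu = 60/17.86 = 3.36 minutes

3.36 minutes


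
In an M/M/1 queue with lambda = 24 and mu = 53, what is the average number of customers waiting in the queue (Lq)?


rho = 24/53; Lq = rho^2/(1-rho) = 0.37

0.37


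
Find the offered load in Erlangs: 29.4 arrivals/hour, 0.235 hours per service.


Offered load a = lambda * E[S] = 29.4 * 0.235 = 6.91 Erlangs

6.91 Erlangs


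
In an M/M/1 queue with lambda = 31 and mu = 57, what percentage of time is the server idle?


Idle fraction = (1 - rho) * 100 = (1 - 31/57) * 100 = 45.6%

45.6%


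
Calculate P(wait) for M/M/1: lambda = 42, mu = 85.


P(wait) = rho = lambda/mu = 42/85 = 0.4941

0.4941


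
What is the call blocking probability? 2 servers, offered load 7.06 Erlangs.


B(N,A) = (A^N/N!) / sum(A^k/k!, k=0..N) with N=2, A=7.06 = 0.7556

0.7556


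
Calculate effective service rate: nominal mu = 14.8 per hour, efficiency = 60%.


Effective rate = mu * efficiency = 14.8 * 0.6 = 8.88 per hour

8.88 per hour


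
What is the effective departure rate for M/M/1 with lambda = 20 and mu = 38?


For a stable queue (lambda < mu), throughput = lambda = 20 per hour

20 per hour


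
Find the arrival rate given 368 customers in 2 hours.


lambda = total arrivals / time = 368 / 2 = 184.0 per hour

184.0 per hour


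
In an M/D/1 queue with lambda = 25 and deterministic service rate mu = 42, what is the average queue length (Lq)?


M/D/1: Lq = rho^2 / (2*(1-rho)) where rho = 25/42; Lq = 0.44

0.44


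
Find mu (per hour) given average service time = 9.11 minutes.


mu = 60 / avg_service_time = 60 / 9.11 = 6.59 per hour

6.59 per hour


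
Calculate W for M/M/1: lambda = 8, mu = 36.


W = 1/(mu - lambda) = 1/(36 - 8) = 0.0357 hours

0.0357 hours


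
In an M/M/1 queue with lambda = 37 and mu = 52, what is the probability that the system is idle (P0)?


P0 = 1 - rho = 1 - 37/52 = 0.2885

0.2885


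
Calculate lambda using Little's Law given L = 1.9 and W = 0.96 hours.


lambda = L / W = 1.9 / 0.96 = 1.98 per hour

1.98 per hour


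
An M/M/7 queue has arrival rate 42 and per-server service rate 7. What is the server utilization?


rho = lambda/(c*mu) = 42/(7*7) = 0.8571

0.8571


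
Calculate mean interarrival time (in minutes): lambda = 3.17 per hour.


Mean interarrival time = 60/lambda = 60/3.17 = 18.93 minutes

18.93 minutes


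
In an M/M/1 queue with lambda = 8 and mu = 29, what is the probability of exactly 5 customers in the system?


rho = 8/29; P(n) = (1-rho)*rho^n = (1-8/29)*(8/29)^5 = 0.0012

0.0012


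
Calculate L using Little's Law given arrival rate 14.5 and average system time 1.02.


L = lambda * W = 14.5 * 1.02 = 14.79

14.79


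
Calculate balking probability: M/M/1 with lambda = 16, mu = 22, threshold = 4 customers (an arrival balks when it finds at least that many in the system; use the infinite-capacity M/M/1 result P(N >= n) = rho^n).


P(N >= 4) = rho^4 = (16/22)^4 = 0.2798

0.2798


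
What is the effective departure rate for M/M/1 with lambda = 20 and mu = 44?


For a stable queue (lambda < mu), throughput = lambda = 20 per hour

20 per hour


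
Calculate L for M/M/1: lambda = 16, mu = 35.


rho = 16/35; L = rho/(1-rho) = 0.84

0.84


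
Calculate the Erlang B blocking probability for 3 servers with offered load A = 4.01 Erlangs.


B(N,A) = (A^N/N!) / sum(A^k/k!, k=0..N) with N=3, A=4.01 = 0.4516

0.4516


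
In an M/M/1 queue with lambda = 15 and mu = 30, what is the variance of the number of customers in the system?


rho = 15/30; Var(N) = rho/(1-rho)^2 = 2.0

2.0


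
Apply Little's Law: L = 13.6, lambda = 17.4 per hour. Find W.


W = L / lambda = 13.6 / 17.4 = 0.7816 hours

0.7816 hours
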